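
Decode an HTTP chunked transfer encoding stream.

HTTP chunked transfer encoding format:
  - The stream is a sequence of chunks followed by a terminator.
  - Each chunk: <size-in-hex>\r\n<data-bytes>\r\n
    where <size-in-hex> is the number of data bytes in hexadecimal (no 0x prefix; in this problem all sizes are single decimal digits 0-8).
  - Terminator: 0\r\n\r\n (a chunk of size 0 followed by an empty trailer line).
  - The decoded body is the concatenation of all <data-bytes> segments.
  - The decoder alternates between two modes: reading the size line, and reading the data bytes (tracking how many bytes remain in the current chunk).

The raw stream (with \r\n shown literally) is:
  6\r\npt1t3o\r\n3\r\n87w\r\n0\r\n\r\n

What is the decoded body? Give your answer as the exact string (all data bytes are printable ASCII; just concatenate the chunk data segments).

Chunk 1: stream[0..1]='6' size=0x6=6, data at stream[3..9]='pt1t3o' -> body[0..6], body so far='pt1t3o'
Chunk 2: stream[11..12]='3' size=0x3=3, data at stream[14..17]='87w' -> body[6..9], body so far='pt1t3o87w'
Chunk 3: stream[19..20]='0' size=0 (terminator). Final body='pt1t3o87w' (9 bytes)

Answer: pt1t3o87w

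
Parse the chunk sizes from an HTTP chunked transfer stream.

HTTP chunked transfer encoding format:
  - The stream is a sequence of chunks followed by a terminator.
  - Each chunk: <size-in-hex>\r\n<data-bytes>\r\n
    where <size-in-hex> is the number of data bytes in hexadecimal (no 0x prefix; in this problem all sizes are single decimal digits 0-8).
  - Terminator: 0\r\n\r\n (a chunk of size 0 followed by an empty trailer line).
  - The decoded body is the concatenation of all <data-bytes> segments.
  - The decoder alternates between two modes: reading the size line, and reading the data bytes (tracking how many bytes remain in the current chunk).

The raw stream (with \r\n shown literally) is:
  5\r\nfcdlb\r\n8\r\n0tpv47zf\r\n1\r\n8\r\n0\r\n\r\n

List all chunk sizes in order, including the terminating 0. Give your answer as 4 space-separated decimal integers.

Answer: 5 8 1 0

Derivation:
Chunk 1: stream[0..1]='5' size=0x5=5, data at stream[3..8]='fcdlb' -> body[0..5], body so far='fcdlb'
Chunk 2: stream[10..11]='8' size=0x8=8, data at stream[13..21]='0tpv47zf' -> body[5..13], body so far='fcdlb0tpv47zf'
Chunk 3: stream[23..24]='1' size=0x1=1, data at stream[26..27]='8' -> body[13..14], body so far='fcdlb0tpv47zf8'
Chunk 4: stream[29..30]='0' size=0 (terminator). Final body='fcdlb0tpv47zf8' (14 bytes)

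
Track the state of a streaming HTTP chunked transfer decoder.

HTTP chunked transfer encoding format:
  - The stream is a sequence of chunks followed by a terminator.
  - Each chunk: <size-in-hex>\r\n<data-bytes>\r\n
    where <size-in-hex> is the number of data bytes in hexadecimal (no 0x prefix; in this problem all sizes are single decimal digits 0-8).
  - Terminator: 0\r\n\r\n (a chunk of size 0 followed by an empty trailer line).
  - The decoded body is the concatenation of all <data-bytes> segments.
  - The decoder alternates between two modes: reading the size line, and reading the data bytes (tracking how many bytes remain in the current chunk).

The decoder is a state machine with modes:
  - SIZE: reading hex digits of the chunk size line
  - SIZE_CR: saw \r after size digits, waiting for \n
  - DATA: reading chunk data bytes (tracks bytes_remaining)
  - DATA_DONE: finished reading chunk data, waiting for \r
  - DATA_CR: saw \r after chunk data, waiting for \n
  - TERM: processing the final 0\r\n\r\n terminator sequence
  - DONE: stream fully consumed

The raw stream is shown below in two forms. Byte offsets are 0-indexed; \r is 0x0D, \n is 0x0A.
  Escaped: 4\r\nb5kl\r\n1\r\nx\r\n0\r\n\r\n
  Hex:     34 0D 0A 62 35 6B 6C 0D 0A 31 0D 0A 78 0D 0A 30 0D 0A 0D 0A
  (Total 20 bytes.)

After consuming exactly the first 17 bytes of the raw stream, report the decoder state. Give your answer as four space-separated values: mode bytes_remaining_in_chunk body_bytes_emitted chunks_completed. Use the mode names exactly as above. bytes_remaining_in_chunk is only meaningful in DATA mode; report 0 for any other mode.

Byte 0 = '4': mode=SIZE remaining=0 emitted=0 chunks_done=0
Byte 1 = 0x0D: mode=SIZE_CR remaining=0 emitted=0 chunks_done=0
Byte 2 = 0x0A: mode=DATA remaining=4 emitted=0 chunks_done=0
Byte 3 = 'b': mode=DATA remaining=3 emitted=1 chunks_done=0
Byte 4 = '5': mode=DATA remaining=2 emitted=2 chunks_done=0
Byte 5 = 'k': mode=DATA remaining=1 emitted=3 chunks_done=0
Byte 6 = 'l': mode=DATA_DONE remaining=0 emitted=4 chunks_done=0
Byte 7 = 0x0D: mode=DATA_CR remaining=0 emitted=4 chunks_done=0
Byte 8 = 0x0A: mode=SIZE remaining=0 emitted=4 chunks_done=1
Byte 9 = '1': mode=SIZE remaining=0 emitted=4 chunks_done=1
Byte 10 = 0x0D: mode=SIZE_CR remaining=0 emitted=4 chunks_done=1
Byte 11 = 0x0A: mode=DATA remaining=1 emitted=4 chunks_done=1
Byte 12 = 'x': mode=DATA_DONE remaining=0 emitted=5 chunks_done=1
Byte 13 = 0x0D: mode=DATA_CR remaining=0 emitted=5 chunks_done=1
Byte 14 = 0x0A: mode=SIZE remaining=0 emitted=5 chunks_done=2
Byte 15 = '0': mode=SIZE remaining=0 emitted=5 chunks_done=2
Byte 16 = 0x0D: mode=SIZE_CR remaining=0 emitted=5 chunks_done=2

Answer: SIZE_CR 0 5 2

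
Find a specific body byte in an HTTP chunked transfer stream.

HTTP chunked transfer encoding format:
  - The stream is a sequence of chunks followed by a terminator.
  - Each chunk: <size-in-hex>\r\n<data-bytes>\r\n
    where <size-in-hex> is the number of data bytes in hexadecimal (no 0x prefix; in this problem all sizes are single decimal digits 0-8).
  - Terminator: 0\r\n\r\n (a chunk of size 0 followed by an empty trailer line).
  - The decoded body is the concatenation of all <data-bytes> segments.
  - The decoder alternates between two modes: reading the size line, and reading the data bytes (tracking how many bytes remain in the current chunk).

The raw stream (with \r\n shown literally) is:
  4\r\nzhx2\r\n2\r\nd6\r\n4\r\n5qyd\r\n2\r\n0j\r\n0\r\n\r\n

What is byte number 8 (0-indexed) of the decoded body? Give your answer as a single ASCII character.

Chunk 1: stream[0..1]='4' size=0x4=4, data at stream[3..7]='zhx2' -> body[0..4], body so far='zhx2'
Chunk 2: stream[9..10]='2' size=0x2=2, data at stream[12..14]='d6' -> body[4..6], body so far='zhx2d6'
Chunk 3: stream[16..17]='4' size=0x4=4, data at stream[19..23]='5qyd' -> body[6..10], body so far='zhx2d65qyd'
Chunk 4: stream[25..26]='2' size=0x2=2, data at stream[28..30]='0j' -> body[10..12], body so far='zhx2d65qyd0j'
Chunk 5: stream[32..33]='0' size=0 (terminator). Final body='zhx2d65qyd0j' (12 bytes)
Body byte 8 = 'y'

Answer: y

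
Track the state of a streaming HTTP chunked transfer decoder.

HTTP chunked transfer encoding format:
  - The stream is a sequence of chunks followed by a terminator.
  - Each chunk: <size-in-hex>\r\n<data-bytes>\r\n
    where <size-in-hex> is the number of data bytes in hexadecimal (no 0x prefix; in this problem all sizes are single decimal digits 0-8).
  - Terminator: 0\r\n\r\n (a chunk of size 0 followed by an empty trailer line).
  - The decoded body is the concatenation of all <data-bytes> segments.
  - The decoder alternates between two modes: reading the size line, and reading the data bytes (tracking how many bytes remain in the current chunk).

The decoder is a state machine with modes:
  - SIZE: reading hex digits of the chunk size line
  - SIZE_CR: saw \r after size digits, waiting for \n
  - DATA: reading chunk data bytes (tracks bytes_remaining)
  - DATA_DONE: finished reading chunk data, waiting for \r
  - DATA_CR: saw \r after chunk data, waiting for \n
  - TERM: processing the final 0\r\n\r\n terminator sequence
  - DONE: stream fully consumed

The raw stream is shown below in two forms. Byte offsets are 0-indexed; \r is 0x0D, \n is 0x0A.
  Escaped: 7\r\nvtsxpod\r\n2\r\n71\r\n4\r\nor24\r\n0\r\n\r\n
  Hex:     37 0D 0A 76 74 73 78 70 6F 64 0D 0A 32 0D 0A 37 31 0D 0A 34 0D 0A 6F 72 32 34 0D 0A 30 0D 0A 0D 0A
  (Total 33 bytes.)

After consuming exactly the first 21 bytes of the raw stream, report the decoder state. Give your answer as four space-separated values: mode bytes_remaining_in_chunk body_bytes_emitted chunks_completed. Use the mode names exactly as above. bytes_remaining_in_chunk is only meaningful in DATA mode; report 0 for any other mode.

Answer: SIZE_CR 0 9 2

Derivation:
Byte 0 = '7': mode=SIZE remaining=0 emitted=0 chunks_done=0
Byte 1 = 0x0D: mode=SIZE_CR remaining=0 emitted=0 chunks_done=0
Byte 2 = 0x0A: mode=DATA remaining=7 emitted=0 chunks_done=0
Byte 3 = 'v': mode=DATA remaining=6 emitted=1 chunks_done=0
Byte 4 = 't': mode=DATA remaining=5 emitted=2 chunks_done=0
Byte 5 = 's': mode=DATA remaining=4 emitted=3 chunks_done=0
Byte 6 = 'x': mode=DATA remaining=3 emitted=4 chunks_done=0
Byte 7 = 'p': mode=DATA remaining=2 emitted=5 chunks_done=0
Byte 8 = 'o': mode=DATA remaining=1 emitted=6 chunks_done=0
Byte 9 = 'd': mode=DATA_DONE remaining=0 emitted=7 chunks_done=0
Byte 10 = 0x0D: mode=DATA_CR remaining=0 emitted=7 chunks_done=0
Byte 11 = 0x0A: mode=SIZE remaining=0 emitted=7 chunks_done=1
Byte 12 = '2': mode=SIZE remaining=0 emitted=7 chunks_done=1
Byte 13 = 0x0D: mode=SIZE_CR remaining=0 emitted=7 chunks_done=1
Byte 14 = 0x0A: mode=DATA remaining=2 emitted=7 chunks_done=1
Byte 15 = '7': mode=DATA remaining=1 emitted=8 chunks_done=1
Byte 16 = '1': mode=DATA_DONE remaining=0 emitted=9 chunks_done=1
Byte 17 = 0x0D: mode=DATA_CR remaining=0 emitted=9 chunks_done=1
Byte 18 = 0x0A: mode=SIZE remaining=0 emitted=9 chunks_done=2
Byte 19 = '4': mode=SIZE remaining=0 emitted=9 chunks_done=2
Byte 20 = 0x0D: mode=SIZE_CR remaining=0 emitted=9 chunks_done=2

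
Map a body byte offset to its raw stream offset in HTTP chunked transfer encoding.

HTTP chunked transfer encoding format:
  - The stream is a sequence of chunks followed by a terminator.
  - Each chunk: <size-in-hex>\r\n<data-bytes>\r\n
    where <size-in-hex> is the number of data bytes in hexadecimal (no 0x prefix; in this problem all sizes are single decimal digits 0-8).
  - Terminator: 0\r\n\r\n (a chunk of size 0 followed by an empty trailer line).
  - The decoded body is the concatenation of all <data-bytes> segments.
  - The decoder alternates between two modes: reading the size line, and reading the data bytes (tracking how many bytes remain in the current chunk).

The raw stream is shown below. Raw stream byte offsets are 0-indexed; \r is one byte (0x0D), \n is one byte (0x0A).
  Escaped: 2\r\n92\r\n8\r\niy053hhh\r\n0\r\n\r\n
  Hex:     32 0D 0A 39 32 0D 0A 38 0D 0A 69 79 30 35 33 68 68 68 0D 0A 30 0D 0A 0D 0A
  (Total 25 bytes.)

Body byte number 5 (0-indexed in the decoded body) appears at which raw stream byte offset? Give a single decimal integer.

Chunk 1: stream[0..1]='2' size=0x2=2, data at stream[3..5]='92' -> body[0..2], body so far='92'
Chunk 2: stream[7..8]='8' size=0x8=8, data at stream[10..18]='iy053hhh' -> body[2..10], body so far='92iy053hhh'
Chunk 3: stream[20..21]='0' size=0 (terminator). Final body='92iy053hhh' (10 bytes)
Body byte 5 at stream offset 13

Answer: 13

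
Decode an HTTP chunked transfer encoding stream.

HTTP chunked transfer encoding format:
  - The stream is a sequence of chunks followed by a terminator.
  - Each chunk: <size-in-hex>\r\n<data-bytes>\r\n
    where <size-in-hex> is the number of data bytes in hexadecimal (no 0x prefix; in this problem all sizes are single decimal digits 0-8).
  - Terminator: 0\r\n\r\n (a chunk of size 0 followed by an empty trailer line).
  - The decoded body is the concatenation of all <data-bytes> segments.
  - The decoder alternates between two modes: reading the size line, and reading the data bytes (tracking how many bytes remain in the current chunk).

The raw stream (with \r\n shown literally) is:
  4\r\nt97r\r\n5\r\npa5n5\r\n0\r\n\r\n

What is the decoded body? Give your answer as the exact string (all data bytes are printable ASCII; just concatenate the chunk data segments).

Answer: t97rpa5n5

Derivation:
Chunk 1: stream[0..1]='4' size=0x4=4, data at stream[3..7]='t97r' -> body[0..4], body so far='t97r'
Chunk 2: stream[9..10]='5' size=0x5=5, data at stream[12..17]='pa5n5' -> body[4..9], body so far='t97rpa5n5'
Chunk 3: stream[19..20]='0' size=0 (terminator). Final body='t97rpa5n5' (9 bytes)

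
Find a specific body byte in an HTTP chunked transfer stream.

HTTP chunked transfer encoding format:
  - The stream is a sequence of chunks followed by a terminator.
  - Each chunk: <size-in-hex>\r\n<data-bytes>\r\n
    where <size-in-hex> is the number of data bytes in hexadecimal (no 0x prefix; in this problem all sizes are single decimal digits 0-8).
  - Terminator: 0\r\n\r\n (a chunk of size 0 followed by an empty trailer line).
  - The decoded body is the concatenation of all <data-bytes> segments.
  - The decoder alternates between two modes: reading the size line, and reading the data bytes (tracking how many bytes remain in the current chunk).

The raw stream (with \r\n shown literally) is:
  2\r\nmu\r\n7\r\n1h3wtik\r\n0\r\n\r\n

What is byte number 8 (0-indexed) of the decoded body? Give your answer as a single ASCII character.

Answer: k

Derivation:
Chunk 1: stream[0..1]='2' size=0x2=2, data at stream[3..5]='mu' -> body[0..2], body so far='mu'
Chunk 2: stream[7..8]='7' size=0x7=7, data at stream[10..17]='1h3wtik' -> body[2..9], body so far='mu1h3wtik'
Chunk 3: stream[19..20]='0' size=0 (terminator). Final body='mu1h3wtik' (9 bytes)
Body byte 8 = 'k'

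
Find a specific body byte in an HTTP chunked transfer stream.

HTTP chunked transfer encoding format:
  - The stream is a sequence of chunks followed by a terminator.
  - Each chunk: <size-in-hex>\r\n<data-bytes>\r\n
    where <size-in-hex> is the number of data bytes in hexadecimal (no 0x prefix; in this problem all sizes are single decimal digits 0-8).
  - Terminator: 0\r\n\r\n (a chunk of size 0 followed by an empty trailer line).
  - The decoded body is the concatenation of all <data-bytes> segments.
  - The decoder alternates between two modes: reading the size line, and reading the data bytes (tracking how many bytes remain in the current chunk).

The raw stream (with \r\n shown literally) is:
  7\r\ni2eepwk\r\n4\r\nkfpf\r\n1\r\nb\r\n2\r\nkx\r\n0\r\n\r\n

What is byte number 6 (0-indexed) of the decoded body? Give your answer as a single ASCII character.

Chunk 1: stream[0..1]='7' size=0x7=7, data at stream[3..10]='i2eepwk' -> body[0..7], body so far='i2eepwk'
Chunk 2: stream[12..13]='4' size=0x4=4, data at stream[15..19]='kfpf' -> body[7..11], body so far='i2eepwkkfpf'
Chunk 3: stream[21..22]='1' size=0x1=1, data at stream[24..25]='b' -> body[11..12], body so far='i2eepwkkfpfb'
Chunk 4: stream[27..28]='2' size=0x2=2, data at stream[30..32]='kx' -> body[12..14], body so far='i2eepwkkfpfbkx'
Chunk 5: stream[34..35]='0' size=0 (terminator). Final body='i2eepwkkfpfbkx' (14 bytes)
Body byte 6 = 'k'

Answer: k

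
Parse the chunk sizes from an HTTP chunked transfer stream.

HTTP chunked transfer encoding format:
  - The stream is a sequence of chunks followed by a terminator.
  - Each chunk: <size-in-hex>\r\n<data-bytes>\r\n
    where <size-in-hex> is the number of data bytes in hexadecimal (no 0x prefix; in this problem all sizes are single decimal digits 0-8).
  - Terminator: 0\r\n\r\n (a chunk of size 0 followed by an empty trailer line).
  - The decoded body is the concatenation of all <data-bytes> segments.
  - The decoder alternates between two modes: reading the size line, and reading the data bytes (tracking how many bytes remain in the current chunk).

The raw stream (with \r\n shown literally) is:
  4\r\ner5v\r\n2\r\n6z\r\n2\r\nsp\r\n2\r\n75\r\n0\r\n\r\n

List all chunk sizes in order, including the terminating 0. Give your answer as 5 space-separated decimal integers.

Answer: 4 2 2 2 0

Derivation:
Chunk 1: stream[0..1]='4' size=0x4=4, data at stream[3..7]='er5v' -> body[0..4], body so far='er5v'
Chunk 2: stream[9..10]='2' size=0x2=2, data at stream[12..14]='6z' -> body[4..6], body so far='er5v6z'
Chunk 3: stream[16..17]='2' size=0x2=2, data at stream[19..21]='sp' -> body[6..8], body so far='er5v6zsp'
Chunk 4: stream[23..24]='2' size=0x2=2, data at stream[26..28]='75' -> body[8..10], body so far='er5v6zsp75'
Chunk 5: stream[30..31]='0' size=0 (terminator). Final body='er5v6zsp75' (10 bytes)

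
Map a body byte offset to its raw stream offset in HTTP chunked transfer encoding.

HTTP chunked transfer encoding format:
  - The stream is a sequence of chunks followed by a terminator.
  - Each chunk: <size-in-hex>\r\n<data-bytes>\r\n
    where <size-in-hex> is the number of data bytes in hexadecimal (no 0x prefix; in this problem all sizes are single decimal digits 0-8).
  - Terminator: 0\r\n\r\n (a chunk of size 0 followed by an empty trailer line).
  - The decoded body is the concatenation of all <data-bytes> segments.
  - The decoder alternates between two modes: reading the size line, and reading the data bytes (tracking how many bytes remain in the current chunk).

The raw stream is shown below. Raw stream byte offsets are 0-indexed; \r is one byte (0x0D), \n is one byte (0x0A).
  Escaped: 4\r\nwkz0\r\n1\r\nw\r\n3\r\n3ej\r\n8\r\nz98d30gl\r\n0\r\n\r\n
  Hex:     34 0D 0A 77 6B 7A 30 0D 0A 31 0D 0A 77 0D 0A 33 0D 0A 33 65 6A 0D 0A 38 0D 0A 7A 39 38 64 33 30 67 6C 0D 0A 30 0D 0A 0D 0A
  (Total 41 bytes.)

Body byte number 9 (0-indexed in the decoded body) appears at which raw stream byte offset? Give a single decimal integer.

Answer: 27

Derivation:
Chunk 1: stream[0..1]='4' size=0x4=4, data at stream[3..7]='wkz0' -> body[0..4], body so far='wkz0'
Chunk 2: stream[9..10]='1' size=0x1=1, data at stream[12..13]='w' -> body[4..5], body so far='wkz0w'
Chunk 3: stream[15..16]='3' size=0x3=3, data at stream[18..21]='3ej' -> body[5..8], body so far='wkz0w3ej'
Chunk 4: stream[23..24]='8' size=0x8=8, data at stream[26..34]='z98d30gl' -> body[8..16], body so far='wkz0w3ejz98d30gl'
Chunk 5: stream[36..37]='0' size=0 (terminator). Final body='wkz0w3ejz98d30gl' (16 bytes)
Body byte 9 at stream offset 27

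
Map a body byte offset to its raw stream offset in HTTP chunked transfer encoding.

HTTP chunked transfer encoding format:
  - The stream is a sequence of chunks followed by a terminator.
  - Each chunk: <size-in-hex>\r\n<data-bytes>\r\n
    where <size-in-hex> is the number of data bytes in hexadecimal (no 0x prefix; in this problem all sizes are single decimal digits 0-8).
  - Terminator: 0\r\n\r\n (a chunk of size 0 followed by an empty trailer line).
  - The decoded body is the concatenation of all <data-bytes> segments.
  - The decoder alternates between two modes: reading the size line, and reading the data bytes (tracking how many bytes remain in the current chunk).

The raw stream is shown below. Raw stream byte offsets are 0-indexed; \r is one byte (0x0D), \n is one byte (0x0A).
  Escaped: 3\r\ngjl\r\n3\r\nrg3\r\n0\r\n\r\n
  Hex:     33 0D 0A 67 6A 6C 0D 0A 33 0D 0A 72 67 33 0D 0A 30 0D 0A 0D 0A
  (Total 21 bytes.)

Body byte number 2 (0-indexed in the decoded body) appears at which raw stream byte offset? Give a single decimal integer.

Chunk 1: stream[0..1]='3' size=0x3=3, data at stream[3..6]='gjl' -> body[0..3], body so far='gjl'
Chunk 2: stream[8..9]='3' size=0x3=3, data at stream[11..14]='rg3' -> body[3..6], body so far='gjlrg3'
Chunk 3: stream[16..17]='0' size=0 (terminator). Final body='gjlrg3' (6 bytes)
Body byte 2 at stream offset 5

Answer: 5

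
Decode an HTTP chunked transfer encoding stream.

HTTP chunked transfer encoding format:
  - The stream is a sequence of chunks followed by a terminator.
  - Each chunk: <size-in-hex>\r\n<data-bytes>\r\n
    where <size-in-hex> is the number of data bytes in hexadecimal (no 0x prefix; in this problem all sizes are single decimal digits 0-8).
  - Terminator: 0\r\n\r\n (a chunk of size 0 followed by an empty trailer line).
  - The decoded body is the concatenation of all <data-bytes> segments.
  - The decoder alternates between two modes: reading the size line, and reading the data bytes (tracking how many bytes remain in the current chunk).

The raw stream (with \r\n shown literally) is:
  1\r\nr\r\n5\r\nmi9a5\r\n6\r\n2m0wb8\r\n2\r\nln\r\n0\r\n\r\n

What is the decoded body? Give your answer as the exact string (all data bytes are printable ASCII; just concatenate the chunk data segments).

Chunk 1: stream[0..1]='1' size=0x1=1, data at stream[3..4]='r' -> body[0..1], body so far='r'
Chunk 2: stream[6..7]='5' size=0x5=5, data at stream[9..14]='mi9a5' -> body[1..6], body so far='rmi9a5'
Chunk 3: stream[16..17]='6' size=0x6=6, data at stream[19..25]='2m0wb8' -> body[6..12], body so far='rmi9a52m0wb8'
Chunk 4: stream[27..28]='2' size=0x2=2, data at stream[30..32]='ln' -> body[12..14], body so far='rmi9a52m0wb8ln'
Chunk 5: stream[34..35]='0' size=0 (terminator). Final body='rmi9a52m0wb8ln' (14 bytes)

Answer: rmi9a52m0wb8ln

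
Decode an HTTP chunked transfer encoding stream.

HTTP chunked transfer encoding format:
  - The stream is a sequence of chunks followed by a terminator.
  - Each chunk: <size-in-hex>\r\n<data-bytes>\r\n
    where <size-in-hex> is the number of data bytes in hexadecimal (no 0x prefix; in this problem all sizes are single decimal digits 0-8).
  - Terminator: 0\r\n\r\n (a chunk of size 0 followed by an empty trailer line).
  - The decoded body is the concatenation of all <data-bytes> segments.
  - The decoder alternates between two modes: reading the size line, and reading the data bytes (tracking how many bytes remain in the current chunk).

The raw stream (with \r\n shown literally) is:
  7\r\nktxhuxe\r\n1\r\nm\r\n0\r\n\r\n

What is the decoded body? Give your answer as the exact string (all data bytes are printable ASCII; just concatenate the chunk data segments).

Chunk 1: stream[0..1]='7' size=0x7=7, data at stream[3..10]='ktxhuxe' -> body[0..7], body so far='ktxhuxe'
Chunk 2: stream[12..13]='1' size=0x1=1, data at stream[15..16]='m' -> body[7..8], body so far='ktxhuxem'
Chunk 3: stream[18..19]='0' size=0 (terminator). Final body='ktxhuxem' (8 bytes)

Answer: ktxhuxem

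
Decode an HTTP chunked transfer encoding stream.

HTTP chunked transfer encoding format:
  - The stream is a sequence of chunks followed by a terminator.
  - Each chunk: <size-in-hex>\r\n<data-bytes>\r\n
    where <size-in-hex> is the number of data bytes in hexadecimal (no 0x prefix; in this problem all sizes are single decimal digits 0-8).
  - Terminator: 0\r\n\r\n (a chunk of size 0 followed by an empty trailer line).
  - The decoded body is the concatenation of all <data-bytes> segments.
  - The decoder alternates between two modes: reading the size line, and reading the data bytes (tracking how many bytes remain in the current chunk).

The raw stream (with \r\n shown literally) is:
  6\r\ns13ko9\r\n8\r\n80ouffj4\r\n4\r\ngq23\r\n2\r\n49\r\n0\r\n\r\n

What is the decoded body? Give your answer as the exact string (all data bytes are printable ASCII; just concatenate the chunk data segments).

Chunk 1: stream[0..1]='6' size=0x6=6, data at stream[3..9]='s13ko9' -> body[0..6], body so far='s13ko9'
Chunk 2: stream[11..12]='8' size=0x8=8, data at stream[14..22]='80ouffj4' -> body[6..14], body so far='s13ko980ouffj4'
Chunk 3: stream[24..25]='4' size=0x4=4, data at stream[27..31]='gq23' -> body[14..18], body so far='s13ko980ouffj4gq23'
Chunk 4: stream[33..34]='2' size=0x2=2, data at stream[36..38]='49' -> body[18..20], body so far='s13ko980ouffj4gq2349'
Chunk 5: stream[40..41]='0' size=0 (terminator). Final body='s13ko980ouffj4gq2349' (20 bytes)

Answer: s13ko980ouffj4gq2349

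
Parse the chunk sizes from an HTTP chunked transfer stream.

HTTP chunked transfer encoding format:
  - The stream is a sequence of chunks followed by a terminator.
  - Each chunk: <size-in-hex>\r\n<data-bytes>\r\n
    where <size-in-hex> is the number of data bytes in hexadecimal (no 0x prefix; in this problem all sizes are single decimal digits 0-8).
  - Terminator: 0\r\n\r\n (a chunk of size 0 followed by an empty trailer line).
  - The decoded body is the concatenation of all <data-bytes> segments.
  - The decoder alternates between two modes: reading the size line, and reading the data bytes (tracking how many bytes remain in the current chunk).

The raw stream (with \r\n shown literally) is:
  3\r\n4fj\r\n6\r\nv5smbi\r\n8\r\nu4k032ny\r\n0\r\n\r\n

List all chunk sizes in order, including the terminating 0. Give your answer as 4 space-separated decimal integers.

Answer: 3 6 8 0

Derivation:
Chunk 1: stream[0..1]='3' size=0x3=3, data at stream[3..6]='4fj' -> body[0..3], body so far='4fj'
Chunk 2: stream[8..9]='6' size=0x6=6, data at stream[11..17]='v5smbi' -> body[3..9], body so far='4fjv5smbi'
Chunk 3: stream[19..20]='8' size=0x8=8, data at stream[22..30]='u4k032ny' -> body[9..17], body so far='4fjv5smbiu4k032ny'
Chunk 4: stream[32..33]='0' size=0 (terminator). Final body='4fjv5smbiu4k032ny' (17 bytes)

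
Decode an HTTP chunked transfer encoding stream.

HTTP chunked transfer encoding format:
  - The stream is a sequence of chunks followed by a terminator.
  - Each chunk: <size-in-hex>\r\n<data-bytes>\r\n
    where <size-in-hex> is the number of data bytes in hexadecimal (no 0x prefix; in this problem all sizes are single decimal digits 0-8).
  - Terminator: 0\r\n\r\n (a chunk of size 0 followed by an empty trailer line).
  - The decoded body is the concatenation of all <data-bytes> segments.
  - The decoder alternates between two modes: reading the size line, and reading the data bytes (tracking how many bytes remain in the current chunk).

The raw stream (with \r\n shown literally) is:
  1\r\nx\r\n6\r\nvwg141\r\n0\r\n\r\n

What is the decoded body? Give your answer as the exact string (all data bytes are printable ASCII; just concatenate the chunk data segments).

Chunk 1: stream[0..1]='1' size=0x1=1, data at stream[3..4]='x' -> body[0..1], body so far='x'
Chunk 2: stream[6..7]='6' size=0x6=6, data at stream[9..15]='vwg141' -> body[1..7], body so far='xvwg141'
Chunk 3: stream[17..18]='0' size=0 (terminator). Final body='xvwg141' (7 bytes)

Answer: xvwg141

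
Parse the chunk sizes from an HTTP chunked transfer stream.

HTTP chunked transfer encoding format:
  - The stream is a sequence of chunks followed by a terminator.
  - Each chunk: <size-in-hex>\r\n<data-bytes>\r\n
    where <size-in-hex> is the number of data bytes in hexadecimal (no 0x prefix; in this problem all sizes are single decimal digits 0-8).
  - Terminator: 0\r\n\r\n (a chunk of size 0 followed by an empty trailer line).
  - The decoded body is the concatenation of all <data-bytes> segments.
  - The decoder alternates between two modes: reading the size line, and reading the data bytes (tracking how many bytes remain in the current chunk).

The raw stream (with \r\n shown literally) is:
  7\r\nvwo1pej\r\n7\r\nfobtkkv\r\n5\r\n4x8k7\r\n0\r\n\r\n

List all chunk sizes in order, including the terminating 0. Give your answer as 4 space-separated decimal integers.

Answer: 7 7 5 0

Derivation:
Chunk 1: stream[0..1]='7' size=0x7=7, data at stream[3..10]='vwo1pej' -> body[0..7], body so far='vwo1pej'
Chunk 2: stream[12..13]='7' size=0x7=7, data at stream[15..22]='fobtkkv' -> body[7..14], body so far='vwo1pejfobtkkv'
Chunk 3: stream[24..25]='5' size=0x5=5, data at stream[27..32]='4x8k7' -> body[14..19], body so far='vwo1pejfobtkkv4x8k7'
Chunk 4: stream[34..35]='0' size=0 (terminator). Final body='vwo1pejfobtkkv4x8k7' (19 bytes)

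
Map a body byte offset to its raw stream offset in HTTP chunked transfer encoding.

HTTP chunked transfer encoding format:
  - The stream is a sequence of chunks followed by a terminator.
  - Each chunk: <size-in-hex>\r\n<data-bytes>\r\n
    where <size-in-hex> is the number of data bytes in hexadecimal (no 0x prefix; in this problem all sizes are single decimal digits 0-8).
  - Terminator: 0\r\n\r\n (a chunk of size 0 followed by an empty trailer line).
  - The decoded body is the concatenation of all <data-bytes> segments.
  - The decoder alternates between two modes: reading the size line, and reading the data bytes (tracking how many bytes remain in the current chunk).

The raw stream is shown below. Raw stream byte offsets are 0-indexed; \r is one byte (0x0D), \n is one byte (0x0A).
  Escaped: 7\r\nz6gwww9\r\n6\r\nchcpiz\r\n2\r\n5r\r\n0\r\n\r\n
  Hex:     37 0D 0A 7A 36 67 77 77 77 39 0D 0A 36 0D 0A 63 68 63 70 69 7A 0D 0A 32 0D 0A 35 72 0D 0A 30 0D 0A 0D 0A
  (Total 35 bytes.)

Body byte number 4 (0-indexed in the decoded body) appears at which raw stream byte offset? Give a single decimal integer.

Answer: 7

Derivation:
Chunk 1: stream[0..1]='7' size=0x7=7, data at stream[3..10]='z6gwww9' -> body[0..7], body so far='z6gwww9'
Chunk 2: stream[12..13]='6' size=0x6=6, data at stream[15..21]='chcpiz' -> body[7..13], body so far='z6gwww9chcpiz'
Chunk 3: stream[23..24]='2' size=0x2=2, data at stream[26..28]='5r' -> body[13..15], body so far='z6gwww9chcpiz5r'
Chunk 4: stream[30..31]='0' size=0 (terminator). Final body='z6gwww9chcpiz5r' (15 bytes)
Body byte 4 at stream offset 7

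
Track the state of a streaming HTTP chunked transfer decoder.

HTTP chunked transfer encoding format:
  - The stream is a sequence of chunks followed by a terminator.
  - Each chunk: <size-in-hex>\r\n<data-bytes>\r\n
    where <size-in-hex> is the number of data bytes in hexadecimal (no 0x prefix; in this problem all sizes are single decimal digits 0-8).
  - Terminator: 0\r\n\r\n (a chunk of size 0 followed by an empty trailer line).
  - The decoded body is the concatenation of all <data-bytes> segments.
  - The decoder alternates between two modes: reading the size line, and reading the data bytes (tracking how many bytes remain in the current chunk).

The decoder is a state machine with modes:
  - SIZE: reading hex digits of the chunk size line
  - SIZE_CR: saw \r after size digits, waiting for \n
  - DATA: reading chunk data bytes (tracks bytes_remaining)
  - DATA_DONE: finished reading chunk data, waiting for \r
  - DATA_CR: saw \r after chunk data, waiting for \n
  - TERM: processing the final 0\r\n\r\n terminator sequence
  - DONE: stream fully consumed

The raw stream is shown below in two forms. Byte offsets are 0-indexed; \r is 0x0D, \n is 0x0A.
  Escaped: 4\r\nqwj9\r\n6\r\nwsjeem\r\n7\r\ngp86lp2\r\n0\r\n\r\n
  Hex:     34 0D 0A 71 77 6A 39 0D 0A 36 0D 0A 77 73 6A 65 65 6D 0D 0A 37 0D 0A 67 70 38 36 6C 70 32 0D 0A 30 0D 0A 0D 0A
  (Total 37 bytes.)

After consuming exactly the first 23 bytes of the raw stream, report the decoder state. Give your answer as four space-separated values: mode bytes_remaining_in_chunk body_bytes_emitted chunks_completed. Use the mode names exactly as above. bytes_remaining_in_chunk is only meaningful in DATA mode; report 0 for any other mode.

Answer: DATA 7 10 2

Derivation:
Byte 0 = '4': mode=SIZE remaining=0 emitted=0 chunks_done=0
Byte 1 = 0x0D: mode=SIZE_CR remaining=0 emitted=0 chunks_done=0
Byte 2 = 0x0A: mode=DATA remaining=4 emitted=0 chunks_done=0
Byte 3 = 'q': mode=DATA remaining=3 emitted=1 chunks_done=0
Byte 4 = 'w': mode=DATA remaining=2 emitted=2 chunks_done=0
Byte 5 = 'j': mode=DATA remaining=1 emitted=3 chunks_done=0
Byte 6 = '9': mode=DATA_DONE remaining=0 emitted=4 chunks_done=0
Byte 7 = 0x0D: mode=DATA_CR remaining=0 emitted=4 chunks_done=0
Byte 8 = 0x0A: mode=SIZE remaining=0 emitted=4 chunks_done=1
Byte 9 = '6': mode=SIZE remaining=0 emitted=4 chunks_done=1
Byte 10 = 0x0D: mode=SIZE_CR remaining=0 emitted=4 chunks_done=1
Byte 11 = 0x0A: mode=DATA remaining=6 emitted=4 chunks_done=1
Byte 12 = 'w': mode=DATA remaining=5 emitted=5 chunks_done=1
Byte 13 = 's': mode=DATA remaining=4 emitted=6 chunks_done=1
Byte 14 = 'j': mode=DATA remaining=3 emitted=7 chunks_done=1
Byte 15 = 'e': mode=DATA remaining=2 emitted=8 chunks_done=1
Byte 16 = 'e': mode=DATA remaining=1 emitted=9 chunks_done=1
Byte 17 = 'm': mode=DATA_DONE remaining=0 emitted=10 chunks_done=1
Byte 18 = 0x0D: mode=DATA_CR remaining=0 emitted=10 chunks_done=1
Byte 19 = 0x0A: mode=SIZE remaining=0 emitted=10 chunks_done=2
Byte 20 = '7': mode=SIZE remaining=0 emitted=10 chunks_done=2
Byte 21 = 0x0D: mode=SIZE_CR remaining=0 emitted=10 chunks_done=2
Byte 22 = 0x0A: mode=DATA remaining=7 emitted=10 chunks_done=2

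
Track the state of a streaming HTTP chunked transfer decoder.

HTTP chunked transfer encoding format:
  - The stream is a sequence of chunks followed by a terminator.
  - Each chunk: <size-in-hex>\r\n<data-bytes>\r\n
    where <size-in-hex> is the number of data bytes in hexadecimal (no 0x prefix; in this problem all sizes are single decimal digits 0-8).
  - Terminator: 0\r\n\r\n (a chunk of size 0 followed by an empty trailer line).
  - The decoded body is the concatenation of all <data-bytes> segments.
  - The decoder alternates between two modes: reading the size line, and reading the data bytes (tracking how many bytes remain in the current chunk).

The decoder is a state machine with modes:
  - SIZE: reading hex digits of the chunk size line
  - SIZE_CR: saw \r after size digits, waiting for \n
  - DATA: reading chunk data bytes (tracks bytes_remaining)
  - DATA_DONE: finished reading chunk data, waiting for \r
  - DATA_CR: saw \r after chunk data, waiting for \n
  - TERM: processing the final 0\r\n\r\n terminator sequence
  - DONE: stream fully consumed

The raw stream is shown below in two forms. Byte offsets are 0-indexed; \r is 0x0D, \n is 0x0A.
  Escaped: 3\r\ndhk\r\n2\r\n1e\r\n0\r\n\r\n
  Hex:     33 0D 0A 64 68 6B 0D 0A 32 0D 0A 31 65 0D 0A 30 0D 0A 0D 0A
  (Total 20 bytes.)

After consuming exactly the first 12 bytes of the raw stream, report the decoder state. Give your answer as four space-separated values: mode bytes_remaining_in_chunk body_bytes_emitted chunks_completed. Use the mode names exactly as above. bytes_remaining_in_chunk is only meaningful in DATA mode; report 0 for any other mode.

Answer: DATA 1 4 1

Derivation:
Byte 0 = '3': mode=SIZE remaining=0 emitted=0 chunks_done=0
Byte 1 = 0x0D: mode=SIZE_CR remaining=0 emitted=0 chunks_done=0
Byte 2 = 0x0A: mode=DATA remaining=3 emitted=0 chunks_done=0
Byte 3 = 'd': mode=DATA remaining=2 emitted=1 chunks_done=0
Byte 4 = 'h': mode=DATA remaining=1 emitted=2 chunks_done=0
Byte 5 = 'k': mode=DATA_DONE remaining=0 emitted=3 chunks_done=0
Byte 6 = 0x0D: mode=DATA_CR remaining=0 emitted=3 chunks_done=0
Byte 7 = 0x0A: mode=SIZE remaining=0 emitted=3 chunks_done=1
Byte 8 = '2': mode=SIZE remaining=0 emitted=3 chunks_done=1
Byte 9 = 0x0D: mode=SIZE_CR remaining=0 emitted=3 chunks_done=1
Byte 10 = 0x0A: mode=DATA remaining=2 emitted=3 chunks_done=1
Byte 11 = '1': mode=DATA remaining=1 emitted=4 chunks_done=1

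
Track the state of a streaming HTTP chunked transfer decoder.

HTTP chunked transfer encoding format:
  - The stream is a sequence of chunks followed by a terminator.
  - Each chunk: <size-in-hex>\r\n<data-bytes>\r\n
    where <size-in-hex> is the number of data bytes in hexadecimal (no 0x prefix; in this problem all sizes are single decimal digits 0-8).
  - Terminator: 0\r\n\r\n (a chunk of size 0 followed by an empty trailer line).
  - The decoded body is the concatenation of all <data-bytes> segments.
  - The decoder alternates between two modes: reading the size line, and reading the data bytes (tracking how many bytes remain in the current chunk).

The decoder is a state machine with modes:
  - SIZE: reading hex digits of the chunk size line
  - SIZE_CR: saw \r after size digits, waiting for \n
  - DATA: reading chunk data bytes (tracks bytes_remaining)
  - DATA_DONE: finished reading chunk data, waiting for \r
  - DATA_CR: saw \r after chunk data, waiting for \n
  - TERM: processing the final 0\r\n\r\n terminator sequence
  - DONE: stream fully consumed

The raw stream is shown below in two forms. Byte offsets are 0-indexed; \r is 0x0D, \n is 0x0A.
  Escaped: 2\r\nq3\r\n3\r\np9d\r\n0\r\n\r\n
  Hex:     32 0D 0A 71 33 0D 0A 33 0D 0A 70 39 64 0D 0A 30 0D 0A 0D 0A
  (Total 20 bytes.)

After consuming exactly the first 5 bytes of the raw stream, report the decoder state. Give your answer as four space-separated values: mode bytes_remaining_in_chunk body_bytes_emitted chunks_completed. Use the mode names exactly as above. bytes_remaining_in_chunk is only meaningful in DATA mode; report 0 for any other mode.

Byte 0 = '2': mode=SIZE remaining=0 emitted=0 chunks_done=0
Byte 1 = 0x0D: mode=SIZE_CR remaining=0 emitted=0 chunks_done=0
Byte 2 = 0x0A: mode=DATA remaining=2 emitted=0 chunks_done=0
Byte 3 = 'q': mode=DATA remaining=1 emitted=1 chunks_done=0
Byte 4 = '3': mode=DATA_DONE remaining=0 emitted=2 chunks_done=0

Answer: DATA_DONE 0 2 0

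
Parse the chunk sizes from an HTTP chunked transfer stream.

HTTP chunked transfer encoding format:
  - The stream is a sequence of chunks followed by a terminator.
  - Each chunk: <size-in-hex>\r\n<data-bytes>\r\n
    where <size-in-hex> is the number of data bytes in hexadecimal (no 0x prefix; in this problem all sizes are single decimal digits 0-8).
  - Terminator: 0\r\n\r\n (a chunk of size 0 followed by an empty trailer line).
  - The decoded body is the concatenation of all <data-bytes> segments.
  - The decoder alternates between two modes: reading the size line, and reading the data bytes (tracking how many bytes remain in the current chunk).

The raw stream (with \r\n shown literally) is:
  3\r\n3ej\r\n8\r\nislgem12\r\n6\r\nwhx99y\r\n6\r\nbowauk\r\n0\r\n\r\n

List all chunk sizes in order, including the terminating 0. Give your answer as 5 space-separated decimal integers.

Answer: 3 8 6 6 0

Derivation:
Chunk 1: stream[0..1]='3' size=0x3=3, data at stream[3..6]='3ej' -> body[0..3], body so far='3ej'
Chunk 2: stream[8..9]='8' size=0x8=8, data at stream[11..19]='islgem12' -> body[3..11], body so far='3ejislgem12'
Chunk 3: stream[21..22]='6' size=0x6=6, data at stream[24..30]='whx99y' -> body[11..17], body so far='3ejislgem12whx99y'
Chunk 4: stream[32..33]='6' size=0x6=6, data at stream[35..41]='bowauk' -> body[17..23], body so far='3ejislgem12whx99ybowauk'
Chunk 5: stream[43..44]='0' size=0 (terminator). Final body='3ejislgem12whx99ybowauk' (23 bytes)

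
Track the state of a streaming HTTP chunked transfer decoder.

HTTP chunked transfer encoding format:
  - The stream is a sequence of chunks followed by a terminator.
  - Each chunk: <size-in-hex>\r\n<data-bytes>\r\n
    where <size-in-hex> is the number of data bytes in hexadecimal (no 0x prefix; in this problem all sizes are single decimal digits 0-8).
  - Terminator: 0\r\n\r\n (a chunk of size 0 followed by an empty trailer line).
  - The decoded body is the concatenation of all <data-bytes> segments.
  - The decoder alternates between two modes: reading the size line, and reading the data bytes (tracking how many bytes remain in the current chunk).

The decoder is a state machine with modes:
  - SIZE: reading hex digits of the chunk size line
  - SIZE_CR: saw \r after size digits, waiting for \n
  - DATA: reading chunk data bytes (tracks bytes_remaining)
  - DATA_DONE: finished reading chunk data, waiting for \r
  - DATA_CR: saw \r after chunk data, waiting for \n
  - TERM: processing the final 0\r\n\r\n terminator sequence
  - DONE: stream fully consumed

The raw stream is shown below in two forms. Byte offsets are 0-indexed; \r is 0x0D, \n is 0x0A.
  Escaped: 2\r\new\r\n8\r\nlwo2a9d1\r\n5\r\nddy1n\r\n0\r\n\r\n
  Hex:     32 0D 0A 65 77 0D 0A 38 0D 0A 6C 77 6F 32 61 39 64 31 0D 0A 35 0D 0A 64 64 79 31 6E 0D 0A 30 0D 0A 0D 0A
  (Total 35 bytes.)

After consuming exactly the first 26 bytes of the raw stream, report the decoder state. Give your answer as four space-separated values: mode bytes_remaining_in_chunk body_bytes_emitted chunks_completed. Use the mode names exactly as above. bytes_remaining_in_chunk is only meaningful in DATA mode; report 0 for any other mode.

Answer: DATA 2 13 2

Derivation:
Byte 0 = '2': mode=SIZE remaining=0 emitted=0 chunks_done=0
Byte 1 = 0x0D: mode=SIZE_CR remaining=0 emitted=0 chunks_done=0
Byte 2 = 0x0A: mode=DATA remaining=2 emitted=0 chunks_done=0
Byte 3 = 'e': mode=DATA remaining=1 emitted=1 chunks_done=0
Byte 4 = 'w': mode=DATA_DONE remaining=0 emitted=2 chunks_done=0
Byte 5 = 0x0D: mode=DATA_CR remaining=0 emitted=2 chunks_done=0
Byte 6 = 0x0A: mode=SIZE remaining=0 emitted=2 chunks_done=1
Byte 7 = '8': mode=SIZE remaining=0 emitted=2 chunks_done=1
Byte 8 = 0x0D: mode=SIZE_CR remaining=0 emitted=2 chunks_done=1
Byte 9 = 0x0A: mode=DATA remaining=8 emitted=2 chunks_done=1
Byte 10 = 'l': mode=DATA remaining=7 emitted=3 chunks_done=1
Byte 11 = 'w': mode=DATA remaining=6 emitted=4 chunks_done=1
Byte 12 = 'o': mode=DATA remaining=5 emitted=5 chunks_done=1
Byte 13 = '2': mode=DATA remaining=4 emitted=6 chunks_done=1
Byte 14 = 'a': mode=DATA remaining=3 emitted=7 chunks_done=1
Byte 15 = '9': mode=DATA remaining=2 emitted=8 chunks_done=1
Byte 16 = 'd': mode=DATA remaining=1 emitted=9 chunks_done=1
Byte 17 = '1': mode=DATA_DONE remaining=0 emitted=10 chunks_done=1
Byte 18 = 0x0D: mode=DATA_CR remaining=0 emitted=10 chunks_done=1
Byte 19 = 0x0A: mode=SIZE remaining=0 emitted=10 chunks_done=2
Byte 20 = '5': mode=SIZE remaining=0 emitted=10 chunks_done=2
Byte 21 = 0x0D: mode=SIZE_CR remaining=0 emitted=10 chunks_done=2
Byte 22 = 0x0A: mode=DATA remaining=5 emitted=10 chunks_done=2
Byte 23 = 'd': mode=DATA remaining=4 emitted=11 chunks_done=2
Byte 24 = 'd': mode=DATA remaining=3 emitted=12 chunks_done=2
Byte 25 = 'y': mode=DATA remaining=2 emitted=13 chunks_done=2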